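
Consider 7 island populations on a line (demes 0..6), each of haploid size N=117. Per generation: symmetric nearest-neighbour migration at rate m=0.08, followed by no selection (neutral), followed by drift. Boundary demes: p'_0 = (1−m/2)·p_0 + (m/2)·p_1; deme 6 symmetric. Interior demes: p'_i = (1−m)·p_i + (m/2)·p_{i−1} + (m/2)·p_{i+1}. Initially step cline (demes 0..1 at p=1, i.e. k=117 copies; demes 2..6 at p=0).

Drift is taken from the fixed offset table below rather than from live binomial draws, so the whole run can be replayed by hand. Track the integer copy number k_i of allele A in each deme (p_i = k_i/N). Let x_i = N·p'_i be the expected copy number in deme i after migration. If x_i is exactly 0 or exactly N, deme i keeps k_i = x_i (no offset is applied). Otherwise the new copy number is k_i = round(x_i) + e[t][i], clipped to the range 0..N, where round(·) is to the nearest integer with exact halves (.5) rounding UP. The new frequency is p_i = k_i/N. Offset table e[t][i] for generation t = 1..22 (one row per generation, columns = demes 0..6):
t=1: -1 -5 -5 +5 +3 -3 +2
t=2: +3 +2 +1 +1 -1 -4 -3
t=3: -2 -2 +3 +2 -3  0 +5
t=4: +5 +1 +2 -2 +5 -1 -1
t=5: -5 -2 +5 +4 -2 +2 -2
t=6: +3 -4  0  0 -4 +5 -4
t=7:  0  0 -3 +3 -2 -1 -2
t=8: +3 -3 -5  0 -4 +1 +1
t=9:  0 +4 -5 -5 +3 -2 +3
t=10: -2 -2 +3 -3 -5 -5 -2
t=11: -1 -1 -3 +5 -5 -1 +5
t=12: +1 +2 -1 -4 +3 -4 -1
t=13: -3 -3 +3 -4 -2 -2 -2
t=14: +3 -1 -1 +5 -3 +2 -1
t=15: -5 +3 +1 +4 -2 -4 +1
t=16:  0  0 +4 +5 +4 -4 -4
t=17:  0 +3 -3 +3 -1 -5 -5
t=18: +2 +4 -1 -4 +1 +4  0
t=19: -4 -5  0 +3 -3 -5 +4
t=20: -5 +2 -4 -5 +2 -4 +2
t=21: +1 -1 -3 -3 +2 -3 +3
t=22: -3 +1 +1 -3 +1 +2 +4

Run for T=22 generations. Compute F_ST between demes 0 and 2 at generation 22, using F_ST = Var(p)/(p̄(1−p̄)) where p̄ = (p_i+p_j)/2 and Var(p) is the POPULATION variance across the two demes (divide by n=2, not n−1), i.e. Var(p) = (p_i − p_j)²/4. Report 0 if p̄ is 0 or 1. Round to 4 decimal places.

0.2052

t=0: k=[117 117 0 0 0 0 0]
t=1: x=[117.0000 112.3200 4.6800 0.0000 0.0000 0.0000 0.0000] k=[117 107 0 0 0 0 0]
t=2: x=[116.6000 103.1200 4.2800 0.0000 0.0000 0.0000 0.0000] k=[117 105 5 0 0 0 0]
t=3: x=[116.5200 101.4800 8.8000 0.2000 0.0000 0.0000 0.0000] k=[115 99 12 2 0 0 0]
t=4: x=[114.3600 96.1600 15.0800 2.3200 0.0800 0.0000 0.0000] k=[117 97 17 0 5 0 0]
t=5: x=[116.2000 94.6000 19.5200 0.8800 4.6000 0.2000 0.0000] k=[111 93 25 5 3 2 0]
t=6: x=[110.2800 91.0000 26.9200 5.7200 3.0400 1.9600 0.0800] k=[113 87 27 6 0 7 0]
t=7: x=[111.9600 85.6400 28.5600 6.6000 0.5200 6.4400 0.2800] k=[112 86 26 10 0 5 0]
t=8: x=[110.9600 84.6400 27.7600 10.2400 0.6000 4.6000 0.2000] k=[114 82 23 10 0 6 1]
t=9: x=[112.7200 80.9200 24.8400 10.1200 0.6400 5.5600 1.2000] k=[113 85 20 5 4 4 4]
t=10: x=[111.8800 83.5200 22.0000 5.5600 4.0400 4.0000 4.0000] k=[110 82 25 3 0 0 2]
t=11: x=[108.8800 80.8400 26.4000 3.7600 0.1200 0.0800 1.9200] k=[108 80 23 9 0 0 7]
t=12: x=[106.8800 78.8400 24.7200 9.2000 0.3600 0.2800 6.7200] k=[108 81 24 5 3 0 6]
t=13: x=[106.9200 79.8000 25.5200 5.6800 2.9600 0.3600 5.7600] k=[104 77 29 2 1 0 4]
t=14: x=[102.9200 76.1600 29.8400 3.0400 1.0000 0.2000 3.8400] k=[106 75 29 8 0 2 3]
t=15: x=[104.7600 74.4000 30.0000 8.5200 0.4000 1.9600 2.9600] k=[100 77 31 13 0 0 4]
t=16: x=[99.0800 76.0800 32.1200 13.2000 0.5200 0.1600 3.8400] k=[99 76 36 18 5 0 0]
t=17: x=[98.0800 75.3200 36.8800 18.2000 5.3200 0.2000 0.0000] k=[98 78 34 21 4 0 0]
t=18: x=[97.2000 77.0400 35.2400 20.8400 4.5200 0.1600 0.0000] k=[99 81 34 17 6 4 0]
t=19: x=[98.2800 79.8400 35.2000 17.2400 6.3600 3.9200 0.1600] k=[94 75 35 20 3 0 4]
t=20: x=[93.2400 74.1600 36.0000 19.9200 3.5600 0.2800 3.8400] k=[88 76 32 15 6 0 6]
t=21: x=[87.5200 74.7200 33.0800 15.3200 6.1200 0.4800 5.7600] k=[89 74 30 12 8 0 9]
t=22: x=[88.4000 72.8400 31.0400 12.5600 7.8400 0.6800 8.6400] k=[85 74 32 10 9 3 13]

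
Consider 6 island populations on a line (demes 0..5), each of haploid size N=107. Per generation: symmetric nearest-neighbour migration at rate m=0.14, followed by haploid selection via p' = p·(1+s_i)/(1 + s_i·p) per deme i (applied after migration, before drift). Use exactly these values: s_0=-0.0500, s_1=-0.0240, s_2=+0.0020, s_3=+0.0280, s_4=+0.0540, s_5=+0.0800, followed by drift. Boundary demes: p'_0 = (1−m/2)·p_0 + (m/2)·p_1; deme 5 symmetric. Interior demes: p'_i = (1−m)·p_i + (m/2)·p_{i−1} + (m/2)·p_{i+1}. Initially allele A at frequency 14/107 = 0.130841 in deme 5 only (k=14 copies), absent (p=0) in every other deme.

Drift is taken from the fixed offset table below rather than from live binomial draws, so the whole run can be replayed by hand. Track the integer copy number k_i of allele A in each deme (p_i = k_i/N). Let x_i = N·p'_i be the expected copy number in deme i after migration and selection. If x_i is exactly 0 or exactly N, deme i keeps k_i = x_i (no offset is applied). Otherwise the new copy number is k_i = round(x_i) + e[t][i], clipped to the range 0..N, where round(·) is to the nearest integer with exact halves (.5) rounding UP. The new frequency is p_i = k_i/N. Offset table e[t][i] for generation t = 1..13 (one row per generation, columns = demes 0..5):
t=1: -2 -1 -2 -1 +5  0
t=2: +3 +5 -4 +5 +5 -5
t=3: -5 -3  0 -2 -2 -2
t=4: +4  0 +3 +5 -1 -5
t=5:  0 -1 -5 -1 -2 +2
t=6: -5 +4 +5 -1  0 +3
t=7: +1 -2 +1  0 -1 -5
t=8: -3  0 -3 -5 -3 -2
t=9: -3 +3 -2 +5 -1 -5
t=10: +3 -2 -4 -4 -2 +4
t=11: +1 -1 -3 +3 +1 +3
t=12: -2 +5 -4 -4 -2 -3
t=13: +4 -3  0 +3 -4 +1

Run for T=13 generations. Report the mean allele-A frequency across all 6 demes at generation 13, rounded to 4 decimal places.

t=0: k=[0 0 0 0 0 14]
t=1: x=[0.0000 0.0000 0.0000 0.0000 1.0324 13.9260] k=[0 0 0 0 6 14]
t=2: x=[0.0000 0.0000 0.0000 0.4317 6.4516 14.3708] k=[0 0 0 5 11 9]
t=3: x=[0.0000 0.0000 0.3507 5.2051 10.9461 9.8042] k=[0 0 0 3 9 8]
t=4: x=[0.0000 0.0000 0.2104 3.2971 8.9312 8.6633] k=[0 0 3 8 8 4]
t=5: x=[0.0000 0.2050 3.1461 7.8485 8.1053 4.6077] k=[0 0 0 7 6 7]
t=6: x=[0.0000 0.0000 0.4910 6.6092 6.4516 7.4458] k=[0 0 5 6 6 10]
t=7: x=[0.0000 0.3416 4.7290 6.0866 6.5982 10.4219] k=[0 0 6 6 6 5]
t=8: x=[0.0000 0.4100 5.5906 6.1583 6.2316 5.4549] k=[0 0 3 1 3 3]
t=9: x=[0.0000 0.2050 2.6552 1.3154 3.0101 3.2327] k=[0 3 1 6 2 0]
t=10: x=[0.1995 2.5879 1.4929 5.5126 2.2531 0.1512] k=[3 1 0 2 0 4]
t=11: x=[2.7206 1.0446 0.2104 1.7674 0.4426 4.0065] k=[4 0 0 5 1 7]
t=12: x=[3.5402 0.2733 0.3507 4.4872 1.7903 7.0716] k=[2 5 0 0 0 4]
t=13: x=[2.1017 4.3378 0.3507 0.0000 0.2951 4.0065] k=[6 1 0 0 0 5]

0.0187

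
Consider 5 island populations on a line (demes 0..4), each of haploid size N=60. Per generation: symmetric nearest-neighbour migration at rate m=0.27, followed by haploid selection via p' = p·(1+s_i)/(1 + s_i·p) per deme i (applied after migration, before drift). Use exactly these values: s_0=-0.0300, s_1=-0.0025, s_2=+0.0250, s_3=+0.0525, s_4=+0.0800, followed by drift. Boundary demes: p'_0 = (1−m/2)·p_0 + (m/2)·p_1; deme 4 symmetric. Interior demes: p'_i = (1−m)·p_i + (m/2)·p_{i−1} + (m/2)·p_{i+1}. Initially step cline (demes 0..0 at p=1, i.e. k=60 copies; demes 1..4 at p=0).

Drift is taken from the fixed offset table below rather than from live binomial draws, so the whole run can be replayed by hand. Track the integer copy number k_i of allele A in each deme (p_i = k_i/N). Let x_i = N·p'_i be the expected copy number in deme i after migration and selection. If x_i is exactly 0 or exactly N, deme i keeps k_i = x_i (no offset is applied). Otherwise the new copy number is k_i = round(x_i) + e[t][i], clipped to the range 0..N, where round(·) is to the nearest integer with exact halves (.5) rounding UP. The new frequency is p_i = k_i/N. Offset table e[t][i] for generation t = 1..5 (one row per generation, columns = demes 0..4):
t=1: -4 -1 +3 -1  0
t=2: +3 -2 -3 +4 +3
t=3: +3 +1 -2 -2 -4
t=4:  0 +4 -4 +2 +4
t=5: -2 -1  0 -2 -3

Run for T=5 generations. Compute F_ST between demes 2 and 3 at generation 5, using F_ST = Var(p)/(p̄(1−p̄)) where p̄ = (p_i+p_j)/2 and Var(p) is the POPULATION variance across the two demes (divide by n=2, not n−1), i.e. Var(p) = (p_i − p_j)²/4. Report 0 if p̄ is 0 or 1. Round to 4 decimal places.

0.0256

t=0: k=[60 0 0 0 0]
t=1: x=[51.6842 8.0825 0.0000 0.0000 0.0000] k=[48 7 0 0 0]
t=2: x=[42.0846 11.5666 0.9682 0.0000 0.0000] k=[45 10 0 0 0]
t=3: x=[39.8696 13.3490 1.3830 0.0000 0.0000] k=[43 14 0 0 0]
t=4: x=[38.6681 15.9956 1.9357 0.0000 0.0000] k=[39 20 0 0 0]
t=5: x=[35.9977 19.8318 2.7644 0.0000 0.0000] k=[34 19 3 0 0]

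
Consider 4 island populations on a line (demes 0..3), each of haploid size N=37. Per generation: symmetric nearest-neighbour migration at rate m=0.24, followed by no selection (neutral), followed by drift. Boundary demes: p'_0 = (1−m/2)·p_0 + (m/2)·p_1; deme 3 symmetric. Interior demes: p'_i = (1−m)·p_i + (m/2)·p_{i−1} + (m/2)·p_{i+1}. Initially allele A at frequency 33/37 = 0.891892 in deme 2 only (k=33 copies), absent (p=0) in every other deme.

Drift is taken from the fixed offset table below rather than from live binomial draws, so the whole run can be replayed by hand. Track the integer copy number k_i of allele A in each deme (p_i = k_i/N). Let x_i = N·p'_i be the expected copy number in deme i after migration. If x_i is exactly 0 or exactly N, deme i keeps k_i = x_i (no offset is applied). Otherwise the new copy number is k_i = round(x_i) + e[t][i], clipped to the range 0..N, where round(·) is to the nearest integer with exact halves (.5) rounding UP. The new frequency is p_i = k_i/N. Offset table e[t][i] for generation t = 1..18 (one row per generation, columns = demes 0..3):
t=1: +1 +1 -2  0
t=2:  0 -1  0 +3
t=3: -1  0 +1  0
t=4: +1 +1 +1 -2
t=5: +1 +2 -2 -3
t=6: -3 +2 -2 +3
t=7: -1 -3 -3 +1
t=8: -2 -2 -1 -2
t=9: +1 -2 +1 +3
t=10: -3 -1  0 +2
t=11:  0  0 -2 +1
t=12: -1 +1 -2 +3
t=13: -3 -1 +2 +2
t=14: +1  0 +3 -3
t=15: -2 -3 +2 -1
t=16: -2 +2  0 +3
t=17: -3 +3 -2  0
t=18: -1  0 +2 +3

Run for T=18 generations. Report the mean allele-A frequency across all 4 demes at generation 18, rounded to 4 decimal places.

0.2297

t=0: k=[0 0 33 0]
t=1: x=[0.0000 3.9600 25.0800 3.9600] k=[0 5 23 4]
t=2: x=[0.6000 6.5600 18.5600 6.2800] k=[1 6 19 9]
t=3: x=[1.6000 6.9600 16.2400 10.2000] k=[1 7 17 10]
t=4: x=[1.7200 7.4800 14.9600 10.8400] k=[3 8 16 9]
t=5: x=[3.6000 8.3600 14.2000 9.8400] k=[5 10 12 7]
t=6: x=[5.6000 9.6400 11.1600 7.6000] k=[3 12 9 11]
t=7: x=[4.0800 10.5600 9.6000 10.7600] k=[3 8 7 12]
t=8: x=[3.6000 7.2800 7.7200 11.4000] k=[2 5 7 9]
t=9: x=[2.3600 4.8800 7.0000 8.7600] k=[3 3 8 12]
t=10: x=[3.0000 3.6000 7.8800 11.5200] k=[0 3 8 14]
t=11: x=[0.3600 3.2400 8.1200 13.2800] k=[0 3 6 14]
t=12: x=[0.3600 3.0000 6.6000 13.0400] k=[0 4 5 16]
t=13: x=[0.4800 3.6400 6.2000 14.6800] k=[0 3 8 17]
t=14: x=[0.3600 3.2400 8.4800 15.9200] k=[1 3 11 13]
t=15: x=[1.2400 3.7200 10.2800 12.7600] k=[0 1 12 12]
t=16: x=[0.1200 2.2000 10.6800 12.0000] k=[0 4 11 15]
t=17: x=[0.4800 4.3600 10.6400 14.5200] k=[0 7 9 15]
t=18: x=[0.8400 6.4000 9.4800 14.2800] k=[0 6 11 17]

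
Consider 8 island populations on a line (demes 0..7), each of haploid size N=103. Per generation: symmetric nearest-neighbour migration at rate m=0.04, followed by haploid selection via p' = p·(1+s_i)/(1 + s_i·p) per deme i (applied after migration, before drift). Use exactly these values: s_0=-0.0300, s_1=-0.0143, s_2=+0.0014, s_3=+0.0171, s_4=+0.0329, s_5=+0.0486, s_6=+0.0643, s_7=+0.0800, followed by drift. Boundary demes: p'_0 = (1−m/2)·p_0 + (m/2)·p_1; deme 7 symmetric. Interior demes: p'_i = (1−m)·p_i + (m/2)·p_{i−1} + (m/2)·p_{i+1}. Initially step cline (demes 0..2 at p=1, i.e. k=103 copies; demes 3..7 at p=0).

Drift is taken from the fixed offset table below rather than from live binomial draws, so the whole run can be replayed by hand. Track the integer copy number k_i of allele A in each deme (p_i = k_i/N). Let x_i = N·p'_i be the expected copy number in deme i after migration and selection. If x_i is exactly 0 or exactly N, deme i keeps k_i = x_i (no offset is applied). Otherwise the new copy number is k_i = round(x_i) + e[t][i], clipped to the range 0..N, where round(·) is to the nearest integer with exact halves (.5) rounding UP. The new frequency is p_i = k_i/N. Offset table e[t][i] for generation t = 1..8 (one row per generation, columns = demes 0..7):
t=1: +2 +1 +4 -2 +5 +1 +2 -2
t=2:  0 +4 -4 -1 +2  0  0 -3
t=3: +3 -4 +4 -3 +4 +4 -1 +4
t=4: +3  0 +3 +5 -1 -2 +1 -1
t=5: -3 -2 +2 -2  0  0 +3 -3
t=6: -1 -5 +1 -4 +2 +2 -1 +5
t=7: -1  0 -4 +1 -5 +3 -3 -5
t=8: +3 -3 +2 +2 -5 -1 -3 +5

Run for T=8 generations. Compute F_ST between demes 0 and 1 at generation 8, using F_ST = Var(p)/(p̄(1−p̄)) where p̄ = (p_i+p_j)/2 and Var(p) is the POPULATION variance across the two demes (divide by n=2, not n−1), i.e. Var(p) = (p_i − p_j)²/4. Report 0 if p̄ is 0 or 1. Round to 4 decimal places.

0.0474

t=0: k=[103 103 103 0 0 0 0 0]
t=1: x=[103.0000 103.0000 100.9428 2.0945 0.0000 0.0000 0.0000 0.0000] k=[103 103 103 0 0 0 0 0]
t=2: x=[103.0000 103.0000 100.9428 2.0945 0.0000 0.0000 0.0000 0.0000] k=[103 103 97 1 0 0 0 0]
t=3: x=[103.0000 102.8783 95.2101 2.9482 0.0207 0.0000 0.0000 0.0000] k=[103 99 99 0 4 0 0 0]
t=4: x=[102.9175 99.0253 97.0279 2.0945 3.9615 0.0839 0.0000 0.0000] k=[103 99 100 7 3 0 0 0]
t=5: x=[102.9175 99.0456 98.1265 8.9171 3.1164 0.0629 0.0000 0.0000] k=[100 97 100 7 3 0 0 0]
t=6: x=[99.8483 97.0396 98.0866 8.9171 3.1164 0.0629 0.0000 0.0000] k=[99 92 99 5 5 2 0 0]
t=7: x=[98.7373 92.1409 96.9879 6.9897 5.0945 2.1162 0.0426 0.0000] k=[98 92 93 8 0 5 0 0]
t=8: x=[97.7298 91.9993 91.2945 9.6878 0.2685 5.0219 0.1064 0.0000] k=[101 89 93 12 0 4 0 0]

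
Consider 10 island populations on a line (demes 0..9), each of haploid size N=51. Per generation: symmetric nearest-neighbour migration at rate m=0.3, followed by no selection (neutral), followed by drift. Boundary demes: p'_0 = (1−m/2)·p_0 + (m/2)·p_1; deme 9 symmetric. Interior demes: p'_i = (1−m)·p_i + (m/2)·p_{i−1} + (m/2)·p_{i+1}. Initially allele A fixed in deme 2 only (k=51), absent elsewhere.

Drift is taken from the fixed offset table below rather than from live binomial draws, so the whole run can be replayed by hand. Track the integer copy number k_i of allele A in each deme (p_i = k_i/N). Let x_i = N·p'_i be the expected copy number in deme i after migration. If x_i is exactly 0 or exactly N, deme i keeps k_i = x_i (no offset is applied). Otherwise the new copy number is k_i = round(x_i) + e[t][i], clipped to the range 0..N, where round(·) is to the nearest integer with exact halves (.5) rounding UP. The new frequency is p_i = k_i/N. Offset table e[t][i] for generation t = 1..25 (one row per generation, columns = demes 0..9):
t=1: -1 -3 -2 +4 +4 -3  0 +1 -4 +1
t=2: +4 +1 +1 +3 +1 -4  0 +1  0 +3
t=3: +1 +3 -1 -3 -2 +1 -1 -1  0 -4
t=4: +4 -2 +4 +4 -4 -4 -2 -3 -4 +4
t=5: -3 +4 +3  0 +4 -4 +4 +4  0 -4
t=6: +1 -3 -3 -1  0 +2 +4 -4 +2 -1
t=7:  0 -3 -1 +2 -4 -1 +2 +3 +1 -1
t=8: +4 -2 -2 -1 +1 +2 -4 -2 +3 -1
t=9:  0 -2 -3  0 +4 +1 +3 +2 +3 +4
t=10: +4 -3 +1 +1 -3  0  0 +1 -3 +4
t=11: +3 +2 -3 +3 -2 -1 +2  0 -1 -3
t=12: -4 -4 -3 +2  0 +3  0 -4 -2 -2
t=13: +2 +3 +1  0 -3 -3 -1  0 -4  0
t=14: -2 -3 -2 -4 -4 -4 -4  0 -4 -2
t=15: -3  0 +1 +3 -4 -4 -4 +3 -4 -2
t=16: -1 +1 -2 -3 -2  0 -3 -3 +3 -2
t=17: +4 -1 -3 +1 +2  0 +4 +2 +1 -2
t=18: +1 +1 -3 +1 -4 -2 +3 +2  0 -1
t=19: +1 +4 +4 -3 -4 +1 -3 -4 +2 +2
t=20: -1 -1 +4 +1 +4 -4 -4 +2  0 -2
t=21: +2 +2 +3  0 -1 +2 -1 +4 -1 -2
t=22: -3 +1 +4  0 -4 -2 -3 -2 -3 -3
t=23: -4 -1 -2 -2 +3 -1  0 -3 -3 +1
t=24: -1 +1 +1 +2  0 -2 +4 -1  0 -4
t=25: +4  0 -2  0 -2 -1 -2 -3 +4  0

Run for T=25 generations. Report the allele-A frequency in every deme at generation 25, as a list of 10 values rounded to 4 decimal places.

t=0: k=[0 0 51 0 0 0 0 0 0 0]
t=1: x=[0.0000 7.6500 35.7000 7.6500 0.0000 0.0000 0.0000 0.0000 0.0000 0.0000] k=[0 5 34 12 0 0 0 0 0 0]
t=2: x=[0.7500 8.6000 26.3500 13.5000 1.8000 0.0000 0.0000 0.0000 0.0000 0.0000] k=[5 10 27 17 3 0 0 0 0 0]
t=3: x=[5.7500 11.8000 22.9500 16.4000 4.6500 0.4500 0.0000 0.0000 0.0000 0.0000] k=[7 15 22 13 3 1 0 0 0 0]
t=4: x=[8.2000 14.8500 19.6000 12.8500 4.2000 1.1500 0.1500 0.0000 0.0000 0.0000] k=[12 13 24 17 0 0 0 0 0 0]
t=5: x=[12.1500 14.5000 21.3000 15.5000 2.5500 0.0000 0.0000 0.0000 0.0000 0.0000] k=[9 19 24 16 7 0 0 0 0 0]
t=6: x=[10.5000 18.2500 22.0500 15.8500 7.3000 1.0500 0.0000 0.0000 0.0000 0.0000] k=[12 15 19 15 7 3 0 0 0 0]
t=7: x=[12.4500 15.1500 17.8000 14.4000 7.6000 3.1500 0.4500 0.0000 0.0000 0.0000] k=[12 12 17 16 4 2 2 0 0 0]
t=8: x=[12.0000 12.7500 16.1000 14.3500 5.5000 2.3000 1.7000 0.3000 0.0000 0.0000] k=[16 11 14 13 7 4 0 0 0 0]
t=9: x=[15.2500 12.2000 13.4000 12.2500 7.4500 3.8500 0.6000 0.0000 0.0000 0.0000] k=[15 10 10 12 11 5 4 0 0 0]
t=10: x=[14.2500 10.7500 10.3000 11.5500 10.2500 5.7500 3.5500 0.6000 0.0000 0.0000] k=[18 8 11 13 7 6 4 2 0 0]
t=11: x=[16.5000 9.9500 10.8500 11.8000 7.7500 5.8500 4.0000 2.0000 0.3000 0.0000] k=[20 12 8 15 6 5 6 2 0 0]
t=12: x=[18.8000 12.6000 9.6500 12.6000 7.2000 5.3000 5.2500 2.3000 0.3000 0.0000] k=[15 9 7 15 7 8 5 0 0 0]
t=13: x=[14.1000 9.6000 8.5000 12.6000 8.3500 7.4000 4.7000 0.7500 0.0000 0.0000] k=[16 13 10 13 5 4 4 1 0 0]
t=14: x=[15.5500 13.0000 10.9000 11.3500 6.0500 4.1500 3.5500 1.3000 0.1500 0.0000] k=[14 10 9 7 2 0 0 1 0 0]
t=15: x=[13.4000 10.4500 8.8500 6.5500 2.4500 0.3000 0.1500 0.7000 0.1500 0.0000] k=[10 10 10 10 0 0 0 4 0 0]
t=16: x=[10.0000 10.0000 10.0000 8.5000 1.5000 0.0000 0.6000 2.8000 0.6000 0.0000] k=[9 11 8 6 0 0 0 0 4 0]
t=17: x=[9.3000 10.2500 8.1500 5.4000 0.9000 0.0000 0.0000 0.6000 2.8000 0.6000] k=[13 9 5 6 3 0 0 3 4 0]
t=18: x=[12.4000 9.0000 5.7500 5.4000 3.0000 0.4500 0.4500 2.7000 3.2500 0.6000] k=[13 10 3 6 0 0 3 5 3 0]
t=19: x=[12.5500 9.4000 4.5000 4.6500 0.9000 0.4500 2.8500 4.4000 2.8500 0.4500] k=[14 13 9 2 0 1 0 0 5 2]
t=20: x=[13.8500 12.5500 8.5500 2.7500 0.4500 0.7000 0.1500 0.7500 3.8000 2.4500] k=[13 12 13 4 4 0 0 3 4 0]
t=21: x=[12.8500 12.3000 11.5000 5.3500 3.4000 0.6000 0.4500 2.7000 3.2500 0.6000] k=[15 14 15 5 2 3 0 7 2 0]
t=22: x=[14.8500 14.3000 13.3500 6.0500 2.6000 2.4000 1.5000 5.2000 2.4500 0.3000] k=[12 15 17 6 0 0 0 3 0 0]
t=23: x=[12.4500 14.8500 15.0500 6.7500 0.9000 0.0000 0.4500 2.1000 0.4500 0.0000] k=[8 14 13 5 4 0 0 0 0 0]
t=24: x=[8.9000 12.9500 11.9500 6.0500 3.5500 0.6000 0.0000 0.0000 0.0000 0.0000] k=[8 14 13 8 4 0 0 0 0 0]
t=25: x=[8.9000 12.9500 12.4000 8.1500 4.0000 0.6000 0.0000 0.0000 0.0000 0.0000] k=[13 13 10 8 2 0 0 0 0 0]

[0.2549, 0.2549, 0.1961, 0.1569, 0.0392, 0.0000, 0.0000, 0.0000, 0.0000, 0.0000]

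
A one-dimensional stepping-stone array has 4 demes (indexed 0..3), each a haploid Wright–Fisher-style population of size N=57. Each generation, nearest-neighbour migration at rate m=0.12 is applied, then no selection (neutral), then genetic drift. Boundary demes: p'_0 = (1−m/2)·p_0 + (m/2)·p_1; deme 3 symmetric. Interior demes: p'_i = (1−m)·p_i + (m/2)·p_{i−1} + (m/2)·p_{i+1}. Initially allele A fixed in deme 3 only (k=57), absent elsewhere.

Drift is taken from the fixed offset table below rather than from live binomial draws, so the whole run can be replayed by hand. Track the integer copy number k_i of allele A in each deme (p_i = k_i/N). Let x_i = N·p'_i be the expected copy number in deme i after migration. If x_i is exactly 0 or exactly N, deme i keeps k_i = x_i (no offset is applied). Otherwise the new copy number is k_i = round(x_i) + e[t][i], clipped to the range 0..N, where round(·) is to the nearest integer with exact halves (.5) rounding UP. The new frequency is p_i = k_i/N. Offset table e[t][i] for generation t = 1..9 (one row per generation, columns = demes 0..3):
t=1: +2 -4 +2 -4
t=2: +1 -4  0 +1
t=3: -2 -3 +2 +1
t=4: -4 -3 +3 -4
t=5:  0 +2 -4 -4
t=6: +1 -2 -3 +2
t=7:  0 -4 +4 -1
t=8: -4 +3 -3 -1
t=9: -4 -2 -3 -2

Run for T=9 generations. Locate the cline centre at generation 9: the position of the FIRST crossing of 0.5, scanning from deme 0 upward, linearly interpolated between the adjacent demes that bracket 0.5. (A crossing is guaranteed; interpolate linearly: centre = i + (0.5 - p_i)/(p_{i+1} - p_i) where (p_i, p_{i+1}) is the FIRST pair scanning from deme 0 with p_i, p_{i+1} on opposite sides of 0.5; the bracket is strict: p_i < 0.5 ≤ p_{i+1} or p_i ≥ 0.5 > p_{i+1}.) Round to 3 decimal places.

2.972

t=0: k=[0 0 0 57]
t=1: x=[0.0000 0.0000 3.4200 53.5800] k=[0 0 5 50]
t=2: x=[0.0000 0.3000 7.4000 47.3000] k=[0 0 7 48]
t=3: x=[0.0000 0.4200 9.0400 45.5400] k=[0 0 11 47]
t=4: x=[0.0000 0.6600 12.5000 44.8400] k=[0 0 16 41]
t=5: x=[0.0000 0.9600 16.5400 39.5000] k=[0 3 13 36]
t=6: x=[0.1800 3.4200 13.7800 34.6200] k=[1 1 11 37]
t=7: x=[1.0000 1.6000 11.9600 35.4400] k=[1 0 16 34]
t=8: x=[0.9400 1.0200 16.1200 32.9200] k=[0 4 13 32]
t=9: x=[0.2400 4.3000 13.6000 30.8600] k=[0 2 11 29]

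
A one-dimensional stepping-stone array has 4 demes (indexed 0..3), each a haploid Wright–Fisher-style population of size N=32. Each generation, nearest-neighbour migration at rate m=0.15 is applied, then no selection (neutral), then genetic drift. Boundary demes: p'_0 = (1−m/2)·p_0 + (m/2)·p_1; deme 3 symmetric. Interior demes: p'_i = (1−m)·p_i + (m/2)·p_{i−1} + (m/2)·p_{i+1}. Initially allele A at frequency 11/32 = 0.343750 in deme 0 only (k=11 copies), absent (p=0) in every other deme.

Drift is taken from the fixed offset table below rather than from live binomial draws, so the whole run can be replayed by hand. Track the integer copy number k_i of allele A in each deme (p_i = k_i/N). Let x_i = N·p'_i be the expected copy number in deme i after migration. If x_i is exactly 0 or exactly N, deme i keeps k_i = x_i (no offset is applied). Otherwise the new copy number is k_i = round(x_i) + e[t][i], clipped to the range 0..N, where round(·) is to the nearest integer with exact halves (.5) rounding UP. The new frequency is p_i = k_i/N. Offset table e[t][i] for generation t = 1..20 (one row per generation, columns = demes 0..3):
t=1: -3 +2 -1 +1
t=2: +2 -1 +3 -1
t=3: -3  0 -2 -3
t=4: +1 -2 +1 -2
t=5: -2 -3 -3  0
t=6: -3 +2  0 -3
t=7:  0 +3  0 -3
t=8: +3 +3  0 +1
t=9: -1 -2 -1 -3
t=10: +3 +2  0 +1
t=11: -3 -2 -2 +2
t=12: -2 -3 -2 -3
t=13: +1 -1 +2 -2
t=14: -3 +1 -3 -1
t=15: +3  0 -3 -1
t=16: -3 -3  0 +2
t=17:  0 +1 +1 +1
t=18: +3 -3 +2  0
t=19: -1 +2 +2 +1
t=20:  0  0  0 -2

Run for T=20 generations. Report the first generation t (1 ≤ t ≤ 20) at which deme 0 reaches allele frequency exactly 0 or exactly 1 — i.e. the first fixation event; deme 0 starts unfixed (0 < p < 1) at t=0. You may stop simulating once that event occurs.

t=0: k=[11 0 0 0]
t=1: x=[10.1750 0.8250 0.0000 0.0000] k=[7 3 0 0]
t=2: x=[6.7000 3.0750 0.2250 0.0000] k=[9 2 3 0]
t=3: x=[8.4750 2.6000 2.7000 0.2250] k=[5 3 1 0]
t=4: x=[4.8500 3.0000 1.0750 0.0750] k=[6 1 2 0]
t=5: x=[5.6250 1.4500 1.7750 0.1500] k=[4 0 0 0]
t=6: x=[3.7000 0.3000 0.0000 0.0000] k=[1 2 0 0]
t=7: x=[1.0750 1.7750 0.1500 0.0000] k=[1 5 0 0]
t=8: x=[1.3000 4.3250 0.3750 0.0000] k=[4 7 0 0]
t=9: x=[4.2250 6.2500 0.5250 0.0000] k=[3 4 0 0]
t=10: x=[3.0750 3.6250 0.3000 0.0000] k=[6 6 0 0]
t=11: x=[6.0000 5.5500 0.4500 0.0000] k=[3 4 0 0]
t=12: x=[3.0750 3.6250 0.3000 0.0000] k=[1 1 0 0]
t=13: x=[1.0000 0.9250 0.0750 0.0000] k=[2 0 2 0]
t=14: x=[1.8500 0.3000 1.7000 0.1500] k=[0 1 0 0]

14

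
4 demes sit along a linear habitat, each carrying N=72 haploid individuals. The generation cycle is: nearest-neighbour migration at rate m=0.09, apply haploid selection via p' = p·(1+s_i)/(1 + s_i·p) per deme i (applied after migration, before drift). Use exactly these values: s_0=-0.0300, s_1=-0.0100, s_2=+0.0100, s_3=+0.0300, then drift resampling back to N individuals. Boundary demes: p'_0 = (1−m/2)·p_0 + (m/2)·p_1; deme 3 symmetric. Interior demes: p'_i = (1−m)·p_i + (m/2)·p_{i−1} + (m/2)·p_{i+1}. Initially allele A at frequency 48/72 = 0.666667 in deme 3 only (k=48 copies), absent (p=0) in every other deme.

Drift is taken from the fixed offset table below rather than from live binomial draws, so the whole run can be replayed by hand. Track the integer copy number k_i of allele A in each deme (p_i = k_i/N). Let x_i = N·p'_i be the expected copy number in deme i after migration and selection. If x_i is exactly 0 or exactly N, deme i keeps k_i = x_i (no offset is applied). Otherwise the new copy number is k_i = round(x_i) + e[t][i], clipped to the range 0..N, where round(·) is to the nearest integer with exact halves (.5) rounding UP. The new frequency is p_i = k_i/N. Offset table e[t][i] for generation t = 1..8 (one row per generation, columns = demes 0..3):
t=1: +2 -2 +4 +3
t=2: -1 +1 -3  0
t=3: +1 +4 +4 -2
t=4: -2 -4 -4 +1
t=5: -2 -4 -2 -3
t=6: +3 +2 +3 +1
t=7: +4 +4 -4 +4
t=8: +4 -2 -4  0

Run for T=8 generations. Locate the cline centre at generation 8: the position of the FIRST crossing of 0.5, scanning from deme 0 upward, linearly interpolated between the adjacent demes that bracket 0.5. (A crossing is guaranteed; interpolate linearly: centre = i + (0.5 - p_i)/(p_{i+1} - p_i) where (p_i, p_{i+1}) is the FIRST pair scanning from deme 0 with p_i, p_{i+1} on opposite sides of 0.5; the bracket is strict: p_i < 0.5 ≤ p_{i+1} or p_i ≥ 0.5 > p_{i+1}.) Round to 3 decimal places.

2.811

t=0: k=[0 0 0 48]
t=1: x=[0.0000 0.0000 2.1809 46.3303] k=[0 0 6 49]
t=2: x=[0.0000 0.2673 7.7334 47.5446] k=[0 1 5 48]
t=3: x=[0.0437 1.1238 6.8162 46.5534] k=[1 5 11 45]
t=4: x=[1.1452 5.0427 12.3616 43.9776] k=[0 1 8 45]
t=5: x=[0.0437 1.2575 9.4313 43.8434] k=[0 0 7 41]
t=6: x=[0.0000 0.3119 8.2877 39.9963] k=[0 2 11 41]
t=7: x=[0.0873 2.2926 12.0445 40.1758] k=[4 6 8 44]
t=8: x=[3.9741 5.9450 9.6126 42.8940] k=[8 4 6 43]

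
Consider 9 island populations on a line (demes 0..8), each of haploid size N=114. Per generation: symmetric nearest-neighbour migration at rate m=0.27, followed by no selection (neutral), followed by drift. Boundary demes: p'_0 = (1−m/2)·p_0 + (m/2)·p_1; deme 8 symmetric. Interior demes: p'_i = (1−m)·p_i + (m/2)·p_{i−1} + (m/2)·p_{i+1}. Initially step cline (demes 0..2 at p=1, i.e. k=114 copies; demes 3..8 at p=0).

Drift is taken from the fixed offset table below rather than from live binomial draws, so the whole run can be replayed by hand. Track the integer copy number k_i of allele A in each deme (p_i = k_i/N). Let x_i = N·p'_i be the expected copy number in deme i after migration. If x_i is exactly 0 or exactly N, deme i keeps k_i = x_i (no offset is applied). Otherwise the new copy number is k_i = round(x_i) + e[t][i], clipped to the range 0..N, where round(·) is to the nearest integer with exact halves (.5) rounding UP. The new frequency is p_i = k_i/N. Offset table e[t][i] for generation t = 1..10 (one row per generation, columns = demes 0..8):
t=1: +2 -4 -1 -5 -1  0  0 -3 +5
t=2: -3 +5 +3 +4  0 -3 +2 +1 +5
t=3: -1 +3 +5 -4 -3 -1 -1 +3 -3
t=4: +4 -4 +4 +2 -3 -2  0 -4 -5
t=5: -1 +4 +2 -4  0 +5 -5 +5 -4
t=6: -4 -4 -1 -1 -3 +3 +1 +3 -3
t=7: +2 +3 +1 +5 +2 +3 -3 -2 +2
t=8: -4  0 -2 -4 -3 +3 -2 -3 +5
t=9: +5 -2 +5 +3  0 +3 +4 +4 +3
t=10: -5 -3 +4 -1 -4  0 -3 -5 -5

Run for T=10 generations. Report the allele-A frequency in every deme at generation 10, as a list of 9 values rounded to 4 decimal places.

[0.8947, 0.8070, 0.7018, 0.3772, 0.1316, 0.1053, 0.0175, 0.0000, 0.0000]

t=0: k=[114 114 114 0 0 0 0 0 0]
t=1: x=[114.0000 114.0000 98.6100 15.3900 0.0000 0.0000 0.0000 0.0000 0.0000] k=[114 114 98 10 0 0 0 0 0]
t=2: x=[114.0000 111.8400 88.2800 20.5300 1.3500 0.0000 0.0000 0.0000 0.0000] k=[114 114 91 25 1 0 0 0 0]
t=3: x=[114.0000 110.8950 85.1950 30.6700 4.1050 0.1350 0.0000 0.0000 0.0000] k=[114 114 90 27 1 0 0 0 0]
t=4: x=[114.0000 110.7600 84.7350 31.9950 4.3750 0.1350 0.0000 0.0000 0.0000] k=[114 107 89 34 1 0 0 0 0]
t=5: x=[113.0550 105.5150 84.0050 36.9700 5.3200 0.1350 0.0000 0.0000 0.0000] k=[112 110 86 33 5 5 0 0 0]
t=6: x=[111.7300 107.0300 82.0850 36.3750 8.7800 4.3250 0.6750 0.0000 0.0000] k=[108 103 81 35 6 7 2 0 0]
t=7: x=[107.3250 100.7050 77.7600 37.2950 10.0500 6.1900 2.4050 0.2700 0.0000] k=[109 104 79 42 12 9 0 0 0]
t=8: x=[108.3250 101.3000 77.3800 42.9450 15.6450 8.1900 1.2150 0.0000 0.0000] k=[104 101 75 39 13 11 0 0 0]
t=9: x=[103.5950 97.8950 73.6500 40.3500 16.2400 9.7850 1.4850 0.0000 0.0000] k=[109 96 79 43 16 13 5 0 0]
t=10: x=[107.2450 95.4600 76.4350 44.2150 19.2400 12.3250 5.4050 0.6750 0.0000] k=[102 92 80 43 15 12 2 0 0]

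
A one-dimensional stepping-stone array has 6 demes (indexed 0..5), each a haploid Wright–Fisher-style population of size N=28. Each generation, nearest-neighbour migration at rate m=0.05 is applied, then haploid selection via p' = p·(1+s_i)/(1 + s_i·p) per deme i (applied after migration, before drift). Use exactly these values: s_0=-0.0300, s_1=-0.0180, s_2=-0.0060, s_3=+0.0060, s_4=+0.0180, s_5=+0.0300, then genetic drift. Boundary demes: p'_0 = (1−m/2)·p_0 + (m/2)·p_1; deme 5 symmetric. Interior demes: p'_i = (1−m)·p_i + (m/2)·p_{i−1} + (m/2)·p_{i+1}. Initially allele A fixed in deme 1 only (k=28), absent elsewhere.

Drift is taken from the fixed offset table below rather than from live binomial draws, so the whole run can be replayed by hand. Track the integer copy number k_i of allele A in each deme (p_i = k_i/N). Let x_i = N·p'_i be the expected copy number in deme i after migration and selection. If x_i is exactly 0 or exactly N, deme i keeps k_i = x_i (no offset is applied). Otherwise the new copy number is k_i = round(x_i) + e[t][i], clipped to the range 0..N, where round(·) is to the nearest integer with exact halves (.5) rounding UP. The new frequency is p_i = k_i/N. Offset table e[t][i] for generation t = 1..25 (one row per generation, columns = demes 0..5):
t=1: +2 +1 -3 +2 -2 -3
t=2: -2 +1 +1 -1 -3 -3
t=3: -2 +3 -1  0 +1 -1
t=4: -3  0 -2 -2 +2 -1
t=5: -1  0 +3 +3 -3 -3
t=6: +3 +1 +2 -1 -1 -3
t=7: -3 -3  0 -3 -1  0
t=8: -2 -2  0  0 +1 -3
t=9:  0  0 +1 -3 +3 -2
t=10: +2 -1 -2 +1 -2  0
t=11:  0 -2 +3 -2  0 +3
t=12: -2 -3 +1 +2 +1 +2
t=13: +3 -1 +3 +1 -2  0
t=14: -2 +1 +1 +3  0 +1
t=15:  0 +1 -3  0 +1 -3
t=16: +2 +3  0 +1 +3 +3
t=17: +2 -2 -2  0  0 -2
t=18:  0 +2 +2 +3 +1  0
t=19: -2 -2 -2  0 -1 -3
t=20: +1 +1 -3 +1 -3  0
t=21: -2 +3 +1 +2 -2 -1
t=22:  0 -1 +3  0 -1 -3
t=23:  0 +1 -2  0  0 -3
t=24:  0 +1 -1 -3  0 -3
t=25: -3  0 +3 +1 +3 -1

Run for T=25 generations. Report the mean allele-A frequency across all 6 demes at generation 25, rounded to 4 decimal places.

0.2202

t=0: k=[0 28 0 0 0 0]
t=1: x=[0.6795 26.5756 0.6959 0.0000 0.0000 0.0000] k=[3 28 0 0 0 0]
t=2: x=[3.5300 26.6519 0.6959 0.0000 0.0000 0.0000] k=[2 28 2 0 0 0]
t=3: x=[2.5778 26.6773 2.5858 0.0503 0.0000 0.0000] k=[1 28 2 0 0 0]
t=4: x=[1.6277 26.6519 2.5858 0.0503 0.0000 0.0000] k=[0 27 1 0 0 0]
t=5: x=[0.6552 25.6360 1.6158 0.0251 0.0000 0.0000] k=[0 26 5 3 0 0]
t=6: x=[0.6309 24.7735 5.4485 2.9909 0.0763 0.0000] k=[4 26 7 2 0 0]
t=7: x=[4.4351 24.9256 7.3174 2.0865 0.0509 0.0000] k=[1 22 7 0 0 0]
t=8: x=[1.4817 21.0051 7.1679 0.1760 0.0000 0.0000] k=[0 19 7 0 0 0]
t=9: x=[0.4610 18.1091 7.0931 0.1760 0.0000 0.0000] k=[0 18 8 0 0 0]
t=10: x=[0.4367 17.1797 8.0155 0.2012 0.0000 0.0000] k=[2 16 6 1 0 0]
t=11: x=[2.2853 15.2740 6.0963 1.1063 0.0254 0.0000] k=[2 13 9 0 0 0]
t=12: x=[2.2121 12.4992 8.8386 0.2263 0.0000 0.0000] k=[0 9 10 2 0 0]
t=13: x=[0.2183 8.6908 9.7367 2.1619 0.0509 0.0000] k=[3 8 13 3 0 0]
t=14: x=[3.0414 7.8966 12.5833 3.1919 0.0763 0.0000] k=[1 9 14 6 0 0]
t=15: x=[1.1655 8.8149 13.6329 6.0784 0.1527 0.0000] k=[1 10 11 6 1 0]
t=16: x=[1.1898 9.6846 10.8100 6.0282 1.1190 0.0257] k=[3 13 11 7 4 3]
t=17: x=[3.1635 12.5741 10.9099 7.0565 4.1122 3.1057] k=[5 11 9 7 4 1]
t=18: x=[5.0232 10.6797 8.9633 7.0064 4.0616 1.1060] k=[5 13 11 10 5 1]
t=19: x=[5.0723 12.6240 10.9848 9.9383 5.0990 1.1317] k=[3 11 9 10 4 0]
t=20: x=[3.1147 10.6300 9.0381 9.8632 4.1122 0.1030] k=[4 12 6 11 1 0]
t=21: x=[4.0924 11.5266 6.2457 10.6645 1.2461 0.0257] k=[2 15 7 13 0 0]
t=22: x=[2.2609 14.3480 7.3174 12.5664 0.3308 0.0000] k=[2 13 10 13 0 0]
t=23: x=[2.2121 12.5241 10.1111 12.6415 0.3308 0.0000] k=[2 14 8 13 0 0]
t=24: x=[2.2365 13.4230 8.2400 12.5914 0.3308 0.0000] k=[2 14 7 10 0 0]
t=25: x=[2.2365 13.3980 7.2177 9.7129 0.2545 0.0000] k=[0 13 10 11 3 0]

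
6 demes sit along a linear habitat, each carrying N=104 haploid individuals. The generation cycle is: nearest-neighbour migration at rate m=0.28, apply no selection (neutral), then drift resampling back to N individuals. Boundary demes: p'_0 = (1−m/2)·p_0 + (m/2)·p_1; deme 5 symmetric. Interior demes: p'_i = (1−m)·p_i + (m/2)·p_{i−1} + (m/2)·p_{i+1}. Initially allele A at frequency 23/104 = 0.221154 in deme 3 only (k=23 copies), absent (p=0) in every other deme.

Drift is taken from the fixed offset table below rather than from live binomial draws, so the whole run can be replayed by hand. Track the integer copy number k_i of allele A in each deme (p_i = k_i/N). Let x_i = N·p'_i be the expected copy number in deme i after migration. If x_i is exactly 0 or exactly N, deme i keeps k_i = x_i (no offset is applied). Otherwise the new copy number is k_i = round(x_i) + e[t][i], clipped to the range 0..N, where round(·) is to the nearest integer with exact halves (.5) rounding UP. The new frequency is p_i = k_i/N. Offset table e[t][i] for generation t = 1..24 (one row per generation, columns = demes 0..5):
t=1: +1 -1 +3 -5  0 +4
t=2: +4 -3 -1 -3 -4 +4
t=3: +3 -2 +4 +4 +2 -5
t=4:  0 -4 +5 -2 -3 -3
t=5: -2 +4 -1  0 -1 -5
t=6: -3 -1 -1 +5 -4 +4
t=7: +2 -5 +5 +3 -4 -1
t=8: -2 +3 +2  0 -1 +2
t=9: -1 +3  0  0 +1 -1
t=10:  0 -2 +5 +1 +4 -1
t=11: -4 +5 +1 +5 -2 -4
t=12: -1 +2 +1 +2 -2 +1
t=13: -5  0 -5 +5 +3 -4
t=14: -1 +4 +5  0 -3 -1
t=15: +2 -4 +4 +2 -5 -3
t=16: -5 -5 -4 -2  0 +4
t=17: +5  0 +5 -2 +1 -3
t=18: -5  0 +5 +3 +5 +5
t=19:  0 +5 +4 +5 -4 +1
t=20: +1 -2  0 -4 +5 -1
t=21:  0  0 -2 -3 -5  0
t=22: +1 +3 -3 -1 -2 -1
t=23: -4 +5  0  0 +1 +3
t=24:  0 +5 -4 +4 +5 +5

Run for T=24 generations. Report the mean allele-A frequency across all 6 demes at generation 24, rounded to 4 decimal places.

0.1266

t=0: k=[0 0 0 23 0 0]
t=1: x=[0.0000 0.0000 3.2200 16.5600 3.2200 0.0000] k=[0 0 6 12 3 0]
t=2: x=[0.0000 0.8400 6.0000 9.9000 3.8400 0.4200] k=[0 0 5 7 0 4]
t=3: x=[0.0000 0.7000 4.5800 5.7400 1.5400 3.4400] k=[0 0 9 10 4 0]
t=4: x=[0.0000 1.2600 7.8800 9.0200 4.2800 0.5600] k=[0 0 13 7 1 0]
t=5: x=[0.0000 1.8200 10.3400 7.0000 1.7000 0.1400] k=[0 6 9 7 1 0]
t=6: x=[0.8400 5.5800 8.3000 6.4400 1.7000 0.1400] k=[0 5 7 11 0 4]
t=7: x=[0.7000 4.5800 7.2800 8.9000 2.1000 3.4400] k=[3 0 12 12 0 2]
t=8: x=[2.5800 2.1000 10.3200 10.3200 1.9600 1.7200] k=[1 5 12 10 1 4]
t=9: x=[1.5600 5.4200 10.7400 9.0200 2.6800 3.5800] k=[1 8 11 9 4 3]
t=10: x=[1.9800 7.4400 10.3000 8.5800 4.5600 3.1400] k=[2 5 15 10 9 2]
t=11: x=[2.4200 5.9800 12.9000 10.5600 8.1600 2.9800] k=[0 11 14 16 6 0]
t=12: x=[1.5400 9.8800 13.8600 14.3200 6.5600 0.8400] k=[1 12 15 16 5 2]
t=13: x=[2.5400 10.8800 14.7200 14.3200 6.1200 2.4200] k=[0 11 10 19 9 0]
t=14: x=[1.5400 9.3200 11.4000 16.3400 9.1400 1.2600] k=[1 13 16 16 6 0]
t=15: x=[2.6800 11.7400 15.5800 14.6000 6.5600 0.8400] k=[5 8 20 17 2 0]
t=16: x=[5.4200 9.2600 17.9000 15.3200 3.8200 0.2800] k=[0 4 14 13 4 4]
t=17: x=[0.5600 4.8400 12.4600 11.8800 5.2600 4.0000] k=[6 5 17 10 6 1]
t=18: x=[5.8600 6.8200 14.3400 10.4200 5.8600 1.7000] k=[1 7 19 13 11 7]
t=19: x=[1.8400 7.8400 16.4800 13.5600 10.7200 7.5600] k=[2 13 20 19 7 9]
t=20: x=[3.5400 12.4400 18.8800 17.4600 8.9600 8.7200] k=[5 10 19 13 14 8]
t=21: x=[5.7000 10.5600 16.9000 13.9800 13.0200 8.8400] k=[6 11 15 11 8 9]
t=22: x=[6.7000 10.8600 13.8800 11.1400 8.5600 8.8600] k=[8 14 11 10 7 8]
t=23: x=[8.8400 12.7400 11.2800 9.7200 7.5600 7.8600] k=[5 18 11 10 9 11]
t=24: x=[6.8200 15.2000 11.8400 10.0000 9.4200 10.7200] k=[7 20 8 14 14 16]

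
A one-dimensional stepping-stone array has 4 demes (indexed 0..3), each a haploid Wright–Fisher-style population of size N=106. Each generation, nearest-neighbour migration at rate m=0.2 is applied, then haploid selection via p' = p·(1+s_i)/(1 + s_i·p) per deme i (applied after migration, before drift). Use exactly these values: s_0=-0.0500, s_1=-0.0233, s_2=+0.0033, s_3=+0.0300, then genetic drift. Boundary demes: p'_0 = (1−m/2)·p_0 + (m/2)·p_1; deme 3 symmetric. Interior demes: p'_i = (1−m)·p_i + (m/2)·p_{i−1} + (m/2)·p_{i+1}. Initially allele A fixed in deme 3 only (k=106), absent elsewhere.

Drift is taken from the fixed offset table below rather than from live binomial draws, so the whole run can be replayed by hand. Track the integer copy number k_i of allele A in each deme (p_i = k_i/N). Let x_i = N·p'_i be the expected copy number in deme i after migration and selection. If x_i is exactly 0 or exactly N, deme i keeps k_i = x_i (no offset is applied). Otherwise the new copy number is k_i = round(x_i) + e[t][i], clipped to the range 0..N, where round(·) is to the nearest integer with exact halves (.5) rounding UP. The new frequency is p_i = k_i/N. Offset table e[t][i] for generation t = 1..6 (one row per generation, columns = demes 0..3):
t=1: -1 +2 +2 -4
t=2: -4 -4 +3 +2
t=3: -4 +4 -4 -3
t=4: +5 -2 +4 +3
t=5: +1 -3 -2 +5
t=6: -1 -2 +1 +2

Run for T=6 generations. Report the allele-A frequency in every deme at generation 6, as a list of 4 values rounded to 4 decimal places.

t=0: k=[0 0 0 106]
t=1: x=[0.0000 0.0000 10.6315 95.6787] k=[0 0 13 92]
t=2: x=[0.0000 1.2701 19.6527 84.6091] k=[0 0 23 87]
t=3: x=[0.0000 2.2475 27.1665 81.1665] k=[0 6 23 78]
t=4: x=[0.5702 6.9454 26.8660 73.1736] k=[6 5 31 76]
t=5: x=[5.6206 7.5333 32.9748 72.1843] k=[7 5 31 77]
t=6: x=[6.4808 7.6313 33.0749 73.0747] k=[5 6 34 75]

[0.0472, 0.0566, 0.3208, 0.7075]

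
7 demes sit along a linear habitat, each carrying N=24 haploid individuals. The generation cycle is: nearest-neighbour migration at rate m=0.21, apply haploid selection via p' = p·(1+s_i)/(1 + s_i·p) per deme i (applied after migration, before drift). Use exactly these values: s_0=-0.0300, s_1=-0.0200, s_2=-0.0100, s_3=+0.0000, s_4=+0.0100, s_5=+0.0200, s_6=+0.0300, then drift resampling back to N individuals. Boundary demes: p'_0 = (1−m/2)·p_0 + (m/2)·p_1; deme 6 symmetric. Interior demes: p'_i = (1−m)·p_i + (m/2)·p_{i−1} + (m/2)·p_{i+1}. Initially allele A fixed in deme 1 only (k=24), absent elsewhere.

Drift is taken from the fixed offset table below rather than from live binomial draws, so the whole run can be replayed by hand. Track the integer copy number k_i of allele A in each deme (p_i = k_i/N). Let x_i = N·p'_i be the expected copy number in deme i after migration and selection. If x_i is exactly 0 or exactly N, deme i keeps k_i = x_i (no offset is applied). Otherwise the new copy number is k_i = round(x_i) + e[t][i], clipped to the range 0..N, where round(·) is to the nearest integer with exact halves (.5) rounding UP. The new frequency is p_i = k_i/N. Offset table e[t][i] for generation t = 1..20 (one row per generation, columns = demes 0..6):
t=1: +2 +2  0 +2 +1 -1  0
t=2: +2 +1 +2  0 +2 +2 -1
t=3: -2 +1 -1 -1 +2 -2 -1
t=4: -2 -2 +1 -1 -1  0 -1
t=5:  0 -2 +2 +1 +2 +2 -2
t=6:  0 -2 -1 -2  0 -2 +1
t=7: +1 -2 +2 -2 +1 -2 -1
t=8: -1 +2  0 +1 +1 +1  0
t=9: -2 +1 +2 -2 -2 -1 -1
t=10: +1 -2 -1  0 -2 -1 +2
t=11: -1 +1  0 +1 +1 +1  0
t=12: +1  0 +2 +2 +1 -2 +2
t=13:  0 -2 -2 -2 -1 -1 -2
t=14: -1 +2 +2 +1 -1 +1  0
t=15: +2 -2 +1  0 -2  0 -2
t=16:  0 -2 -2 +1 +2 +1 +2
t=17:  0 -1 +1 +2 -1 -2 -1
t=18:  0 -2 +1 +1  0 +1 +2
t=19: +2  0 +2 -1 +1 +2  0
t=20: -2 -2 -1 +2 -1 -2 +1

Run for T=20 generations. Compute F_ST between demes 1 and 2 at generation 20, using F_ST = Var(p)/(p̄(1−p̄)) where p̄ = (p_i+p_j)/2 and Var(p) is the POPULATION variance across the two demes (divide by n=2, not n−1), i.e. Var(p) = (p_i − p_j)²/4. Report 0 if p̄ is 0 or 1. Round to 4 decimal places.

t=0: k=[0 24 0 0 0 0 0]
t=1: x=[2.4521 18.8791 2.4974 0.0000 0.0000 0.0000 0.0000] k=[4 21 2 0 0 0 0]
t=2: x=[5.6523 17.1213 3.7531 0.2100 0.0000 0.0000 0.0000] k=[8 18 6 0 0 0 0]
t=3: x=[8.8789 15.5799 6.5819 0.6300 0.0000 0.0000 0.0000] k=[7 17 6 0 0 0 0]
t=4: x=[7.8879 14.6801 6.4774 0.6300 0.0000 0.0000 0.0000] k=[6 13 7 0 0 0 0]
t=5: x=[6.5884 11.5139 6.8457 0.7350 0.0000 0.0000 0.0000] k=[7 10 9 2 0 0 0]
t=6: x=[7.1610 9.4640 8.3153 2.5250 0.2121 0.0000 0.0000] k=[7 7 7 1 0 0 0]
t=7: x=[6.8499 6.9003 6.3231 1.5250 0.1060 0.0000 0.0000] k=[8 5 8 0 1 0 0]
t=8: x=[7.5268 5.5434 6.7959 0.9450 0.7976 0.1071 0.0000] k=[7 8 7 2 2 1 0]
t=9: x=[6.9536 7.6841 6.5321 2.5250 1.9124 1.0192 0.1081] k=[5 9 9 1 0 0 0]
t=10: x=[5.2933 8.4690 8.1060 1.7350 0.1060 0.0000 0.0000] k=[6 6 7 2 0 0 0]
t=11: x=[5.8640 6.0135 6.3231 2.3150 0.2121 0.0000 0.0000] k=[5 7 6 3 1 0 0]
t=12: x=[5.0868 6.5880 5.7460 3.1050 1.1155 0.1071 0.0000] k=[6 7 8 5 2 0 0]
t=13: x=[5.9674 6.9003 7.5280 5.0000 2.1242 0.2142 0.0000] k=[6 5 6 3 1 0 0]
t=14: x=[5.7606 5.1281 5.5371 3.1050 1.1155 0.1071 0.0000] k=[5 7 8 4 0 1 0]
t=15: x=[5.0868 6.7961 7.4234 4.0000 0.5301 0.8053 0.1081] k=[7 5 8 4 0 1 0]
t=16: x=[6.6427 5.4395 7.2142 4.0000 0.5301 0.8053 0.1081] k=[7 3 5 5 3 2 2]
t=17: x=[6.4355 3.5682 4.7516 4.7900 3.1320 2.1433 2.0549] k=[6 3 6 7 2 0 1]
t=18: x=[5.5539 3.5682 5.7460 6.3700 2.3359 0.3212 0.9208] k=[6 2 7 7 2 1 3]
t=19: x=[5.4506 2.8932 6.4276 6.4750 2.4417 1.3398 2.8637] k=[7 3 8 5 3 3 3]
t=20: x=[6.4355 3.8789 7.1096 5.1050 3.2378 3.0524 3.0785] k=[4 2 6 7 2 1 4]

0.0500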